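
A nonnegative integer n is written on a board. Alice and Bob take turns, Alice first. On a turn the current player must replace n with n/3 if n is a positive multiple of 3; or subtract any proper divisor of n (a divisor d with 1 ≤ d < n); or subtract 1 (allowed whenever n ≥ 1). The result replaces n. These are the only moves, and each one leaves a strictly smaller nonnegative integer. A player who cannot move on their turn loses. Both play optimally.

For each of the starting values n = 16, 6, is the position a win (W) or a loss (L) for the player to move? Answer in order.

16: L, 6: W

Work bottom-up. With no move the player to move loses. Otherwise the position is W if at least one move leads to an L position for the opponent, and L if every move leads to a W.
n=0: no move → L
n=1: →0(L), so W
n=2: →1(W) only, which is W, so L
n=3: →2(L), so W
n=4: →2(L), so W
n=5: →4(W) only, which is W, so L
n=6: →2(L), so W
n=7: →6(W) only, which is W, so L
n=8: →7(L), so W
n=9: →3(W), 6(W), 8(W) — all W, so L
n=10: →5(L), so W
n=11: →10(W) only, which is W, so L
n=12: →9(L), so W
n=13: →12(W) only, which is W, so L
n=14: →7(L), so W
n=15: →5(L), so W
n=16: →8(W), 12(W), 14(W), 15(W) — all W, so L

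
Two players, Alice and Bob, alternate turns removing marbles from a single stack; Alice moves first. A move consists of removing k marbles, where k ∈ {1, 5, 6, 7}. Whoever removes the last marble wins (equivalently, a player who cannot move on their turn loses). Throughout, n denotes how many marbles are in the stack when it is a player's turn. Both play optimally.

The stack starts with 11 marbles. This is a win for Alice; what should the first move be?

Remove 7, leaving 4.

Use the standard recursion: the mover loses at a terminal position; elsewhere, the mover wins exactly when some move hands the opponent an L position.
n=0: no move → L
n=1: →0(L), so W
n=2: →1(W) only, which is W, so L
n=3: →2(L), so W
n=4: →3(W) only, which is W, so L
n=5: →4(L), so W
n=6: →0(L), so W
n=7: →2(L), so W
n=8: →2(L), so W
n=9: →4(L), so W
n=10: →4(L), so W
n=11: →4(L), so W
From 11, the L positions reachable in one move are: 4.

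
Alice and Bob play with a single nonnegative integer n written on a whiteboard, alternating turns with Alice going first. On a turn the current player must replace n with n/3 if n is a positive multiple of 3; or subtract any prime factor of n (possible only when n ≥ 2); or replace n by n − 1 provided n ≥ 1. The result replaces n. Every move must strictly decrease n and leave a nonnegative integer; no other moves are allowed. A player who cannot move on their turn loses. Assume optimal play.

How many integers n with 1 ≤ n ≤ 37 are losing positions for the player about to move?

9

Label each position W (a win for the player to move) or L (a loss). A position with no legal move is L; any other position is W exactly when some move reaches an L, and L when every move reaches a W.
n=0: no move → L
n=1: →0(L), so W
n=2: →0(L), so W
n=3: →0(L), so W
n=4: →2(W), 3(W) — all W, so L
n=5: →0(L), so W
n=6: →4(L), so W
n=7: →0(L), so W
n=8: →6(W), 7(W) — all W, so L
n=9: →8(L), so W
n=10: →8(L), so W
n=11: →0(L), so W
n=12: →4(L), so W
n=13: →0(L), so W
n=14: →7(W), 12(W), 13(W) — all W, so L
n=15: →14(L), so W
n=16: →14(L), so W
n=17: →0(L), so W
n=18: →6(W), 15(W), 16(W), 17(W) — all W, so L
n=19: →0(L), so W
n=20: →18(L), so W
n=21: →14(L), so W
n=22: →11(W), 20(W), 21(W) — all W, so L
n=23: →0(L), so W
n=24: →8(L), so W
n=25: →20(W), 24(W) — all W, so L
n=26: →25(L), so W
n=27: →9(W), 24(W), 26(W) — all W, so L
n=28: →27(L), so W
n=29: →0(L), so W
n=30: →25(L), so W
n=31: →0(L), so W
n=32: →30(W), 31(W) — all W, so L
n=33: →22(L), so W
n=34: →32(L), so W
n=35: →28(W), 30(W), 34(W) — all W, so L
n=36: →35(L), so W
n=37: →0(L), so W
L entries with 1 ≤ n ≤ 37 (n=0 is outside the asked range and is not counted): n = 4, 8, 14, 18, 22, 25, 27, 32, 35; that makes 9.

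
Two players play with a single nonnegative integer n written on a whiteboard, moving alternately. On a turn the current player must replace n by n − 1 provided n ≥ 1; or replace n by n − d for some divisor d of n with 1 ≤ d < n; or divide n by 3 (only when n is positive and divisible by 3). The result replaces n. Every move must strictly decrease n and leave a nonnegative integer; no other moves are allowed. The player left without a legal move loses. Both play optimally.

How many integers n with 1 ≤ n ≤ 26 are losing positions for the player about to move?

Positions with no move are L. A position that does have a move is losing for the player to move precisely when every available move leads to a winning position for the opponent. Fill in the labels:
n=0: no move → L
n=1: W (go to 0, an L position)
n=2: L (sole option 1(W) is W)
n=3: W (go to 2, an L position)
n=4: W (go to 2, an L position)
n=5: L (sole option 4(W) is W)
n=6: W (go to 2, an L position)
n=7: L (sole option 6(W) is W)
n=8: W (go to 7, an L position)
n=9: L (options 3(W), 6(W), 8(W) are all W)
n=10: W (go to 5, an L position)
n=11: L (sole option 10(W) is W)
n=12: W (go to 9, an L position)
n=13: L (sole option 12(W) is W)
n=14: W (go to 7, an L position)
n=15: W (go to 5, an L position)
n=16: L (options 8(W), 12(W), 14(W), 15(W) are all W)
n=17: W (go to 16, an L position)
n=18: W (go to 9, an L position)
n=19: L (sole option 18(W) is W)
n=20: W (go to 16, an L position)
n=21: W (go to 7, an L position)
n=22: W (go to 11, an L position)
n=23: L (sole option 22(W) is W)
n=24: W (go to 16, an L position)
n=25: L (options 20(W), 24(W) are all W)
n=26: W (go to 13, an L position)
L entries with 1 ≤ n ≤ 26 (n=0 is outside the asked range and is not counted): n = 2, 5, 7, 9, 11, 13, 16, 19, 23, 25; that makes 10.

10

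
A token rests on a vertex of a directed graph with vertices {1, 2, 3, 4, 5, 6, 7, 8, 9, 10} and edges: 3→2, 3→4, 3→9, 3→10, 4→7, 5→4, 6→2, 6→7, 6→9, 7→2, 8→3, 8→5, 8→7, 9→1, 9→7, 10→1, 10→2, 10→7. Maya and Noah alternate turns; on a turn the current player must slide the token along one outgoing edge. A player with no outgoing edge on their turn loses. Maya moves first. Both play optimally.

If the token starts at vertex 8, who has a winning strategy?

Noah wins.

Build the W/L table. Terminal = L. A non-terminal position is W if it has a move to some L; otherwise it is L.
Every edge goes from a vertex to one that appears earlier in the order 1, 2, 7, 10, 4, 9, 3, 6, 5, 8, so processing vertices in that order labels each vertex after all of its successors.
1: no outgoing edge → L
2: no outgoing edge → L
7: can move to 2, which is L ⇒ W
10: can move to 2, which is L ⇒ W
4: the only move is to 7(W), a W ⇒ L
9: can move to 1, which is L ⇒ W
3: can move to 4, which is L ⇒ W
6: can move to 2, which is L ⇒ W
5: can move to 4, which is L ⇒ W
8: moves to 5(W), 3(W), 7(W); every one is W ⇒ L
Every move from 8 reaches a W position, so the mover loses.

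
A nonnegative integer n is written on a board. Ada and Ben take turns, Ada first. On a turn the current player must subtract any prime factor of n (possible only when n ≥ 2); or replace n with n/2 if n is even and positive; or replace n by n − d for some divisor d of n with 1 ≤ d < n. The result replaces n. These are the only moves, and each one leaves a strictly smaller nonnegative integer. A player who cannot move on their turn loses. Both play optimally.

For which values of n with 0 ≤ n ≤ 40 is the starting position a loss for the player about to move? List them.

0, 1, 4, 9, 14, 20, 26, 32, 35, 38

Compute win/loss labels from the base case upward. A position with no move is L. Any other position is W if it can reach an L in one move, else L.
n=0: no move → L
n=1: no move → L
n=2: →0(L), so W
n=3: →0(L), so W
n=4: →2(W), 3(W) — all W, so L
n=5: →0(L), so W
n=6: →4(L), so W
n=7: →0(L), so W
n=8: →4(L), so W
n=9: →6(W), 8(W) — all W, so L
n=10: →9(L), so W
n=11: →0(L), so W
n=12: →9(L), so W
n=13: →0(L), so W
n=14: →7(W), 12(W), 13(W) — all W, so L
n=15: →14(L), so W
n=16: →14(L), so W
n=17: →0(L), so W
n=18: →9(L), so W
n=19: →0(L), so W
n=20: →10(W), 15(W), 16(W), 18(W), 19(W) — all W, so L
n=21: →14(L), so W
n=22: →20(L), so W
n=23: →0(L), so W
n=24: →20(L), so W
n=25: →20(L), so W
n=26: →13(W), 24(W), 25(W) — all W, so L
n=27: →26(L), so W
n=28: →14(L), so W
n=29: →0(L), so W
n=30: →20(L), so W
n=31: →0(L), so W
n=32: →16(W), 24(W), 28(W), 30(W), 31(W) — all W, so L
n=33: →32(L), so W
n=34: →32(L), so W
n=35: →28(W), 30(W), 34(W) — all W, so L
n=36: →32(L), so W
n=37: →0(L), so W
n=38: →19(W), 36(W), 37(W) — all W, so L
n=39: →26(L), so W
n=40: →20(L), so W
The losing starting values of n are exactly the entries labelled L in this table (10 of them).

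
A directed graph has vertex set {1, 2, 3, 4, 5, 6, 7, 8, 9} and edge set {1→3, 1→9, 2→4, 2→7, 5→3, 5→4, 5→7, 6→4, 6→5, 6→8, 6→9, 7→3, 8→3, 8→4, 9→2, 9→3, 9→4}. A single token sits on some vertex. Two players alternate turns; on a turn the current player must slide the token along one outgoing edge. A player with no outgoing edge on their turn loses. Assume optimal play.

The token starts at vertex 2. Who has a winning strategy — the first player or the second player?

The first player wins.

Build the W/L table. Terminal = L. A non-terminal position is W if it has a move to some L; otherwise it is L.
Every edge goes from a vertex to one that appears earlier in the order 4, 3, 7, 2, 9, 5, 8, 1, 6, so processing vertices in that order labels each vertex after all of its successors.
4: no outgoing edge → L
3: no outgoing edge → L
7: W (go to 3, an L position)
2: W (go to 4, an L position)
9: W (go to 3, an L position)
5: W (go to 3, an L position)
8: W (go to 3, an L position)
1: W (go to 3, an L position)
6: W (go to 4, an L position)
From 2 the player to move can move to 4, reaching an L position.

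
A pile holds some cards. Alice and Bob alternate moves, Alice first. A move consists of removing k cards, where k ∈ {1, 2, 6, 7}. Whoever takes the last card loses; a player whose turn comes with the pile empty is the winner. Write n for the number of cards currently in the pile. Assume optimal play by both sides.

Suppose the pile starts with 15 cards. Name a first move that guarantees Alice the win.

Compute win/loss labels from the base case upward. A position with no move is W. Any other position is W if it can reach an L in one move, else L.
n=0: no move; the opponent has just taken the last card and therefore loses → W
n=1: →0(W) only, which is W, so L
n=2: →1(L), so W
n=3: →1(L), so W
n=4: →3(W), 2(W) — all W, so L
n=5: →4(L), so W
n=6: →4(L), so W
n=7: →1(L), so W
n=8: →1(L), so W
n=9: →8(W), 7(W), 3(W), 2(W) — all W, so L
n=10: →9(L), so W
n=11: →9(L), so W
n=12: →11(W), 10(W), 6(W), 5(W) — all W, so L
n=13: →12(L), so W
n=14: →12(L), so W
n=15: →9(L), so W
From 15, the L positions reachable in one move are: 9.

Remove 6, leaving 9.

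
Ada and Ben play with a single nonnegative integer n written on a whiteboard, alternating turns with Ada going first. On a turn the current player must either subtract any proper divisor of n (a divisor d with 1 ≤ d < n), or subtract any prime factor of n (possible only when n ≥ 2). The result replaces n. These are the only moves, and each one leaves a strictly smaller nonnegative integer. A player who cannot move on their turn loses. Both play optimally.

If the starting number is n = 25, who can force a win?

Ada wins.

Compute win/loss labels from the base case upward. A position with no move is L. Any other position is W if it can reach an L in one move, else L.
n=0: no move → L
n=1: no move → L
n=2: →0(L), so W
n=3: →0(L), so W
n=4: →2(W), 3(W) — all W, so L
n=5: →0(L), so W
n=6: →4(L), so W
n=7: →0(L), so W
n=8: →4(L), so W
n=9: →6(W), 8(W) — all W, so L
n=10: →9(L), so W
n=11: →0(L), so W
n=12: →9(L), so W
n=13: →0(L), so W
n=14: →7(W), 12(W), 13(W) — all W, so L
n=15: →14(L), so W
n=16: →14(L), so W
n=17: →0(L), so W
n=18: →9(L), so W
n=19: →0(L), so W
n=20: →10(W), 15(W), 16(W), 18(W), 19(W) — all W, so L
n=21: →14(L), so W
n=22: →20(L), so W
n=23: →0(L), so W
n=24: →20(L), so W
n=25: →20(L), so W
The starting position 25 is W: Ada should move to 20, handing over an L position.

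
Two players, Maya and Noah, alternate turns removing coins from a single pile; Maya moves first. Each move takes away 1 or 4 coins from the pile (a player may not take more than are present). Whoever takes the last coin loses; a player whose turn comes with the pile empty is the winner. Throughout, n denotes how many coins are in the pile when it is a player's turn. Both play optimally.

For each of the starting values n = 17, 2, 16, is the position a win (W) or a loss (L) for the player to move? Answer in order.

Compute win/loss labels from the base case upward. A position with no move is W. Any other position is W if it can reach an L in one move, else L.
n=0: no move; the opponent has just taken the last coin and therefore loses → W
n=1: the only move is to 0(W), a W ⇒ L
n=2: can move to 1, which is L ⇒ W
n=3: the only move is to 2(W), a W ⇒ L
n=4: can move to 3, which is L ⇒ W
n=5: can move to 1, which is L ⇒ W
n=6: moves to 5(W), 2(W); every one is W ⇒ L
n=7: can move to 6, which is L ⇒ W
n=8: moves to 7(W), 4(W); every one is W ⇒ L
n=9: can move to 8, which is L ⇒ W
n=10: can move to 6, which is L ⇒ W
n=11: moves to 10(W), 7(W); every one is W ⇒ L
n=12: can move to 11, which is L ⇒ W
n=13: moves to 12(W), 9(W); every one is W ⇒ L
n=14: can move to 13, which is L ⇒ W
n=15: can move to 11, which is L ⇒ W
n=16: moves to 15(W), 12(W); every one is W ⇒ L
n=17: can move to 16, which is L ⇒ W

17: W, 2: W, 16: L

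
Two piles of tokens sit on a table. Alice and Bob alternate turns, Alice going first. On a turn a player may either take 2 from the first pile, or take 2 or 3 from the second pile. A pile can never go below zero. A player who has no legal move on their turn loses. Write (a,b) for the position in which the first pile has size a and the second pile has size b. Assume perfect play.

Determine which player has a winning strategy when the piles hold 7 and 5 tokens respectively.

Alice wins.

Build the W/L table. Terminal = L. A non-terminal position is W if it has a move to some L; otherwise it is L.
No move ever increases a pile, so every position that can arise here has a ≤ 7 and b ≤ 5; it is enough to label the cells with 0 ≤ a ≤ 7 and 0 ≤ b ≤ 5.
Every move lowers a or b (never raises either), so fill the grid row by row in increasing a, and left to right within a row: each cell's successors are then already labelled.
      b=0  b=1  b=2  b=3  b=4  b=5
a=0:    L    L    W    W    W    L
a=1:    L    L    W    W    W    L
a=2:    W    W    L    L    W    W
a=3:    W    W    L    L    W    W
a=4:    L    L    W    W    W    L
a=5:    L    L    W    W    W    L
a=6:    W    W    L    L    W    W
a=7:    W    W    L    L    W    W
Cells with no legal move (terminal, hence L): (0,0), (0,1), (1,0), (1,1).
The remaining L cells, each justified by listing all of its moves:
(0,5): →(0,3)(W), (0,2)(W) — all W, so L
(1,5): →(1,3)(W), (1,2)(W) — all W, so L
(2,2): →(0,2)(W), (2,0)(W) — all W, so L
(2,3): →(0,3)(W), (2,1)(W), (2,0)(W) — all W, so L
(3,2): →(1,2)(W), (3,0)(W) — all W, so L
(3,3): →(1,3)(W), (3,1)(W), (3,0)(W) — all W, so L
(4,0): →(2,0)(W) only, which is W, so L
(4,1): →(2,1)(W) only, which is W, so L
(4,5): →(2,5)(W), (4,3)(W), (4,2)(W) — all W, so L
(5,0): →(3,0)(W) only, which is W, so L
(5,1): →(3,1)(W) only, which is W, so L
(5,5): →(3,5)(W), (5,3)(W), (5,2)(W) — all W, so L
(6,2): →(4,2)(W), (6,0)(W) — all W, so L
(6,3): →(4,3)(W), (6,1)(W), (6,0)(W) — all W, so L
(7,2): →(5,2)(W), (7,0)(W) — all W, so L
(7,3): →(5,3)(W), (7,1)(W), (7,0)(W) — all W, so L
Every other cell has at least one move into one of the L cells above, so it is W.
The starting position (7,5) is W: Alice should move to (5,5), handing over an L position.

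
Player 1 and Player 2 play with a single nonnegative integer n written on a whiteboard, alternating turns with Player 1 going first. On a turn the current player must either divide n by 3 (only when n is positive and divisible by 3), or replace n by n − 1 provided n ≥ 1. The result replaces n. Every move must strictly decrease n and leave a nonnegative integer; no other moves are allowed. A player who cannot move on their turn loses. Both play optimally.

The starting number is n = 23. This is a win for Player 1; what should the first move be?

Positions with no move are L. A position that does have a move is losing for the player to move precisely when every available move leads to a winning position for the opponent. Fill in the labels:
n=0: no move → L
n=1: reaches L-position 0 → W
n=2: only reaches 1(W), which is W → L
n=3: reaches L-position 2 → W
n=4: only reaches 3(W), which is W → L
n=5: reaches L-position 4 → W
n=6: reaches L-position 2 → W
n=7: only reaches 6(W), which is W → L
n=8: reaches L-position 7 → W
n=9: only reaches 3(W), 8(W), all W → L
n=10: reaches L-position 9 → W
n=11: only reaches 10(W), which is W → L
n=12: reaches L-position 4 → W
n=13: only reaches 12(W), which is W → L
n=14: reaches L-position 13 → W
n=15: only reaches 5(W), 14(W), all W → L
n=16: reaches L-position 15 → W
n=17: only reaches 16(W), which is W → L
n=18: reaches L-position 17 → W
n=19: only reaches 18(W), which is W → L
n=20: reaches L-position 19 → W
n=21: reaches L-position 7 → W
n=22: only reaches 21(W), which is W → L
n=23: reaches L-position 22 → W
From 23, the L positions reachable in one move are: 22.

Move to 22.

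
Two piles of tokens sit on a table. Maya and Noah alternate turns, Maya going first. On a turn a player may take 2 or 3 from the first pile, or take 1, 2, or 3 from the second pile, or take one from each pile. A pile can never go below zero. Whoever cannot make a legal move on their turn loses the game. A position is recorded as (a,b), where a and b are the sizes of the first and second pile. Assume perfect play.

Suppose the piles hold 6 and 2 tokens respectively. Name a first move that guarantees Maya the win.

Move to (6,0).

Compute win/loss labels from the base case upward. A position with no move is L. Any other position is W if it can reach an L in one move, else L.
No move ever increases a pile, so every position that can arise here has a ≤ 6 and b ≤ 2; it is enough to label the cells with 0 ≤ a ≤ 6 and 0 ≤ b ≤ 2.
Every move lowers a or b (never raises either), so fill the grid row by row in increasing a, and left to right within a row: each cell's successors are then already labelled.
      b=0  b=1  b=2
a=0:    L    W    W
a=1:    L    W    W
a=2:    W    W    L
a=3:    W    L    W
a=4:    W    L    W
a=5:    L    W    W
a=6:    L    W    W
Cells with no legal move (terminal, hence L): (0,0), (1,0).
The remaining L cells, each justified by listing all of its moves:
(2,2): only reaches (0,2)(W), (2,1)(W), (2,0)(W), (1,1)(W), all W → L
(3,1): only reaches (1,1)(W), (0,1)(W), (3,0)(W), (2,0)(W), all W → L
(4,1): only reaches (2,1)(W), (1,1)(W), (4,0)(W), (3,0)(W), all W → L
(5,0): only reaches (3,0)(W), (2,0)(W), all W → L
(6,0): only reaches (4,0)(W), (3,0)(W), all W → L
Every other cell has at least one move into one of the L cells above, so it is W.
From (6,2), the L positions reachable in one move are: (6,0).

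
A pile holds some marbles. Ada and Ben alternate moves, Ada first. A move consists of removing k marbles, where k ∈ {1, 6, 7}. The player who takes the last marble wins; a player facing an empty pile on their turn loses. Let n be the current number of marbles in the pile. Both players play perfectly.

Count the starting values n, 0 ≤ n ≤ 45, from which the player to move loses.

12

Use the standard recursion: the mover loses at a terminal position; elsewhere, the mover wins exactly when some move hands the opponent an L position.
n=0: no move → L
n=1: reaches L-position 0 → W
n=2: only reaches 1(W), which is W → L
n=3: reaches L-position 2 → W
n=4: only reaches 3(W), which is W → L
n=5: reaches L-position 4 → W
n=6: reaches L-position 0 → W
n=7: reaches L-position 0 → W
n=8: reaches L-position 2 → W
n=9: reaches L-position 2 → W
n=10: reaches L-position 4 → W
n=11: reaches L-position 4 → W
n=12: only reaches 11(W), 6(W), 5(W), all W → L
n=13: reaches L-position 12 → W
n=14: only reaches 13(W), 8(W), 7(W), all W → L
n=15: reaches L-position 14 → W
n=16: only reaches 15(W), 10(W), 9(W), all W → L
n=17: reaches L-position 16 → W
n=18: reaches L-position 12 → W
n=19: reaches L-position 12 → W
n=20: reaches L-position 14 → W
n=21: reaches L-position 14 → W
n=22: reaches L-position 16 → W
n=23: reaches L-position 16 → W
n=24: only reaches 23(W), 18(W), 17(W), all W → L
n=25: reaches L-position 24 → W
n=26: only reaches 25(W), 20(W), 19(W), all W → L
n=27: reaches L-position 26 → W
n=28: only reaches 27(W), 22(W), 21(W), all W → L
n=29: reaches L-position 28 → W
n=30: reaches L-position 24 → W
n=31: reaches L-position 24 → W
n=32: reaches L-position 26 → W
n=33: reaches L-position 26 → W
n=34: reaches L-position 28 → W
n=35: reaches L-position 28 → W
n=36: only reaches 35(W), 30(W), 29(W), all W → L
n=37: reaches L-position 36 → W
n=38: only reaches 37(W), 32(W), 31(W), all W → L
n=39: reaches L-position 38 → W
n=40: only reaches 39(W), 34(W), 33(W), all W → L
n=41: reaches L-position 40 → W
n=42: reaches L-position 36 → W
n=43: reaches L-position 36 → W
n=44: reaches L-position 38 → W
n=45: reaches L-position 38 → W
L entries with 0 ≤ n ≤ 45: n = 0, 2, 4, 12, 14, 16, 24, 26, 28, 36, 38, 40; that makes 12.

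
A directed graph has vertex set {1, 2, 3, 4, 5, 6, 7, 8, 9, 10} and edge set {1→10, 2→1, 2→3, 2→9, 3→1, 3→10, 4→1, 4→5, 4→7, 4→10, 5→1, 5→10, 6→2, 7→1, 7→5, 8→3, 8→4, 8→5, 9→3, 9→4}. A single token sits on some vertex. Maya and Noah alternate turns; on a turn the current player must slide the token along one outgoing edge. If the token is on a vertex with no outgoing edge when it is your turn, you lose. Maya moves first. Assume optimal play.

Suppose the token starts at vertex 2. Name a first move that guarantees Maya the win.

Move to 9.

Compute win/loss labels from the base case upward. A position with no move is L. Any other position is W if it can reach an L in one move, else L.
Every edge goes from a vertex to one that appears earlier in the order 10, 1, 5, 7, 3, 4, 8, 9, 2, 6, so processing vertices in that order labels each vertex after all of its successors.
10: no outgoing edge → L
1: reaches L-position 10 → W
5: reaches L-position 10 → W
7: only reaches 5(W), 1(W), all W → L
3: reaches L-position 10 → W
4: reaches L-position 7 → W
8: only reaches 4(W), 3(W), 5(W), all W → L
9: only reaches 4(W), 3(W), all W → L
2: reaches L-position 9 → W
6: only reaches 2(W), which is W → L
From 2, the L positions reachable in one move are: 9.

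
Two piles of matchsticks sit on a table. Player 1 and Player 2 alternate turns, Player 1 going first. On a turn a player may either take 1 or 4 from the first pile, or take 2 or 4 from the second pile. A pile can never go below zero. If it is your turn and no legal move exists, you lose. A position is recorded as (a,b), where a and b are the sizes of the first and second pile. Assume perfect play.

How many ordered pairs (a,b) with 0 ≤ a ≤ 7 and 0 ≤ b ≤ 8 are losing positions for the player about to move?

Work bottom-up. With no move the player to move loses. Otherwise the position is W if at least one move leads to an L position for the opponent, and L if every move leads to a W.
Every move lowers a or b (never raises either), so fill the grid row by row in increasing a, and left to right within a row: each cell's successors are then already labelled.
      b=0  b=1  b=2  b=3  b=4  b=5  b=6  b=7  b=8
a=0:    L    L    W    W    W    W    L    L    W
a=1:    W    W    L    L    W    W    W    W    L
a=2:    L    L    W    W    W    W    L    L    W
a=3:    W    W    L    L    W    W    W    W    L
a=4:    W    W    W    W    L    L    W    W    W
a=5:    L    L    W    W    W    W    L    L    W
a=6:    W    W    L    L    W    W    W    W    L
a=7:    L    L    W    W    W    W    L    L    W
Cells with no legal move (terminal, hence L): (0,0), (0,1).
The remaining L cells, each justified by listing all of its moves:
(0,6): moves to (0,4)(W), (0,2)(W); every one is W ⇒ L
(0,7): moves to (0,5)(W), (0,3)(W); every one is W ⇒ L
(1,2): moves to (0,2)(W), (1,0)(W); every one is W ⇒ L
(1,3): moves to (0,3)(W), (1,1)(W); every one is W ⇒ L
(1,8): moves to (0,8)(W), (1,6)(W), (1,4)(W); every one is W ⇒ L
(2,0): the only move is to (1,0)(W), a W ⇒ L
(2,1): the only move is to (1,1)(W), a W ⇒ L
(2,6): moves to (1,6)(W), (2,4)(W), (2,2)(W); every one is W ⇒ L
(2,7): moves to (1,7)(W), (2,5)(W), (2,3)(W); every one is W ⇒ L
(3,2): moves to (2,2)(W), (3,0)(W); every one is W ⇒ L
(3,3): moves to (2,3)(W), (3,1)(W); every one is W ⇒ L
(3,8): moves to (2,8)(W), (3,6)(W), (3,4)(W); every one is W ⇒ L
(4,4): moves to (3,4)(W), (0,4)(W), (4,2)(W), (4,0)(W); every one is W ⇒ L
(4,5): moves to (3,5)(W), (0,5)(W), (4,3)(W), (4,1)(W); every one is W ⇒ L
(5,0): moves to (4,0)(W), (1,0)(W); every one is W ⇒ L
(5,1): moves to (4,1)(W), (1,1)(W); every one is W ⇒ L
(5,6): moves to (4,6)(W), (1,6)(W), (5,4)(W), (5,2)(W); every one is W ⇒ L
(5,7): moves to (4,7)(W), (1,7)(W), (5,5)(W), (5,3)(W); every one is W ⇒ L
(6,2): moves to (5,2)(W), (2,2)(W), (6,0)(W); every one is W ⇒ L
(6,3): moves to (5,3)(W), (2,3)(W), (6,1)(W); every one is W ⇒ L
(6,8): moves to (5,8)(W), (2,8)(W), (6,6)(W), (6,4)(W); every one is W ⇒ L
(7,0): moves to (6,0)(W), (3,0)(W); every one is W ⇒ L
(7,1): moves to (6,1)(W), (3,1)(W); every one is W ⇒ L
(7,6): moves to (6,6)(W), (3,6)(W), (7,4)(W), (7,2)(W); every one is W ⇒ L
(7,7): moves to (6,7)(W), (3,7)(W), (7,5)(W), (7,3)(W); every one is W ⇒ L
Every other cell has at least one move into one of the L cells above, so it is W.
L cells per row: a=0: 4, a=1: 3, a=2: 4, a=3: 3, a=4: 2, a=5: 4, a=6: 3, a=7: 4; total 27.

27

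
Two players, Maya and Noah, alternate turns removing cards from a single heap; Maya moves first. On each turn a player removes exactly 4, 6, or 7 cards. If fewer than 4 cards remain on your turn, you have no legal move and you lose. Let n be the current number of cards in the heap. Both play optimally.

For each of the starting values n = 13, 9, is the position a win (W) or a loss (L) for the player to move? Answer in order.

Compute win/loss labels from the base case upward. A position with no move is L. Any other position is W if it can reach an L in one move, else L.
n=0: no move → L
n=1: no move → L
n=2: no move → L
n=3: no move → L
n=4: →0(L), so W
n=5: →1(L), so W
n=6: →2(L), so W
n=7: →3(L), so W
n=8: →2(L), so W
n=9: →3(L), so W
n=10: →3(L), so W
n=11: →7(W), 5(W), 4(W) — all W, so L
n=12: →8(W), 6(W), 5(W) — all W, so L
n=13: →9(W), 7(W), 6(W) — all W, so L

13: L, 9: W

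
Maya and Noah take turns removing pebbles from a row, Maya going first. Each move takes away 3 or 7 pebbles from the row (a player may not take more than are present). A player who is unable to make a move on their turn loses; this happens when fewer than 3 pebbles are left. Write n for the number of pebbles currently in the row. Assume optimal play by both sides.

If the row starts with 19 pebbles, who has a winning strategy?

Positions with no move are L. A position that does have a move is losing for the player to move precisely when every available move leads to a winning position for the opponent. Fill in the labels:
n=0: no move → L
n=1: no move → L
n=2: no move → L
n=3: →0(L), so W
n=4: →1(L), so W
n=5: →2(L), so W
n=6: →3(W) only, which is W, so L
n=7: →0(L), so W
n=8: →1(L), so W
n=9: →6(L), so W
n=10: →7(W), 3(W) — all W, so L
n=11: →8(W), 4(W) — all W, so L
n=12: →9(W), 5(W) — all W, so L
n=13: →10(L), so W
n=14: →11(L), so W
n=15: →12(L), so W
n=16: →13(W), 9(W) — all W, so L
n=17: →10(L), so W
n=18: →11(L), so W
n=19: →16(L), so W
From 19 Maya can remove 3, leaving 16, reaching an L position.

Maya wins.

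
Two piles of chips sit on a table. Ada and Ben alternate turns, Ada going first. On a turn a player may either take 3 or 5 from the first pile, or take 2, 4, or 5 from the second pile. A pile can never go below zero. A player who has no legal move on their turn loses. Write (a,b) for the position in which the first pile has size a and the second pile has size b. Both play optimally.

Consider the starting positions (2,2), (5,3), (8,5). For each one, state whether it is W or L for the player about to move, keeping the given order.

(2,2): W, (5,3): L, (8,5): W

Positions with no move are L. A position that does have a move is losing for the player to move precisely when every available move leads to a winning position for the opponent. Fill in the labels:
No move ever increases a pile, so every position that can arise here has a ≤ 8 and b ≤ 5; it is enough to label the cells with 0 ≤ a ≤ 8 and 0 ≤ b ≤ 5.
Every move lowers a or b (never raises either), so fill the grid row by row in increasing a, and left to right within a row: each cell's successors are then already labelled.
      b=0  b=1  b=2  b=3  b=4  b=5
a=0:    L    L    W    W    W    W
a=1:    L    L    W    W    W    W
a=2:    L    L    W    W    W    W
a=3:    W    W    L    L    W    W
a=4:    W    W    L    L    W    W
a=5:    W    W    L    L    W    W
a=6:    W    W    W    W    L    L
a=7:    W    W    W    W    L    L
a=8:    L    L    W    W    W    W
Cells with no legal move (terminal, hence L): (0,0), (0,1), (1,0), (1,1), (2,0), (2,1).
The remaining L cells, each justified by listing all of its moves:
(3,2): moves to (0,2)(W), (3,0)(W); every one is W ⇒ L
(3,3): moves to (0,3)(W), (3,1)(W); every one is W ⇒ L
(4,2): moves to (1,2)(W), (4,0)(W); every one is W ⇒ L
(4,3): moves to (1,3)(W), (4,1)(W); every one is W ⇒ L
(5,2): moves to (2,2)(W), (0,2)(W), (5,0)(W); every one is W ⇒ L
(5,3): moves to (2,3)(W), (0,3)(W), (5,1)(W); every one is W ⇒ L
(6,4): moves to (3,4)(W), (1,4)(W), (6,2)(W), (6,0)(W); every one is W ⇒ L
(6,5): moves to (3,5)(W), (1,5)(W), (6,3)(W), (6,1)(W), (6,0)(W); every one is W ⇒ L
(7,4): moves to (4,4)(W), (2,4)(W), (7,2)(W), (7,0)(W); every one is W ⇒ L
(7,5): moves to (4,5)(W), (2,5)(W), (7,3)(W), (7,1)(W), (7,0)(W); every one is W ⇒ L
(8,0): moves to (5,0)(W), (3,0)(W); every one is W ⇒ L
(8,1): moves to (5,1)(W), (3,1)(W); every one is W ⇒ L
Every other cell has at least one move into one of the L cells above, so it is W.
(2,2): the move to (2,0) reaches an L cell, so W
(5,3): one of the L cells justified above, so L
(8,5): the move to (8,1) reaches an L cell, so W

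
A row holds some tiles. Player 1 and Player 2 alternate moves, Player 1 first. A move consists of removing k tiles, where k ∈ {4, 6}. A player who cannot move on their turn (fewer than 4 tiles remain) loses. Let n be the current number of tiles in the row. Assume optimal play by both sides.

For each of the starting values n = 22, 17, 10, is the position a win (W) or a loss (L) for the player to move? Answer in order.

Work bottom-up. With no move the player to move loses. Otherwise the position is W if at least one move leads to an L position for the opponent, and L if every move leads to a W.
n=0: no move → L
n=1: no move → L
n=2: no move → L
n=3: no move → L
n=4: can move to 0, which is L ⇒ W
n=5: can move to 1, which is L ⇒ W
n=6: can move to 2, which is L ⇒ W
n=7: can move to 3, which is L ⇒ W
n=8: can move to 2, which is L ⇒ W
n=9: can move to 3, which is L ⇒ W
n=10: moves to 6(W), 4(W); every one is W ⇒ L
n=11: moves to 7(W), 5(W); every one is W ⇒ L
n=12: moves to 8(W), 6(W); every one is W ⇒ L
n=13: moves to 9(W), 7(W); every one is W ⇒ L
n=14: can move to 10, which is L ⇒ W
n=15: can move to 11, which is L ⇒ W
n=16: can move to 12, which is L ⇒ W
n=17: can move to 13, which is L ⇒ W
n=18: can move to 12, which is L ⇒ W
n=19: can move to 13, which is L ⇒ W
n=20: moves to 16(W), 14(W); every one is W ⇒ L
n=21: moves to 17(W), 15(W); every one is W ⇒ L
n=22: moves to 18(W), 16(W); every one is W ⇒ L

22: L, 17: W, 10: L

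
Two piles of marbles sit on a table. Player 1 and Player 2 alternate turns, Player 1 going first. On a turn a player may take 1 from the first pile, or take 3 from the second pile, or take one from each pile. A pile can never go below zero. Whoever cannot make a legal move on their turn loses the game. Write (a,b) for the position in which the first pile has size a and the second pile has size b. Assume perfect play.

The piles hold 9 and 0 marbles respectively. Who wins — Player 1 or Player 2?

Player 1 wins.

Classify positions by backward induction: terminal positions (no move available) are L. From any other position, the mover wins iff some move reaches an L.
No move ever increases a pile, so every position that can arise here has a ≤ 9 and b ≤ 0; it is enough to label the cells with 0 ≤ a ≤ 9 and 0 ≤ b ≤ 0.
Every move lowers a or b (never raises either), so fill the grid row by row in increasing a, and left to right within a row: each cell's successors are then already labelled.
      b=0
a=0:    L
a=1:    W
a=2:    L
a=3:    W
a=4:    L
a=5:    W
a=6:    L
a=7:    W
a=8:    L
a=9:    W
Cells with no legal move (terminal, hence L): (0,0).
The remaining L cells, each justified by listing all of its moves:
(2,0): the only move is to (1,0)(W), a W ⇒ L
(4,0): the only move is to (3,0)(W), a W ⇒ L
(6,0): the only move is to (5,0)(W), a W ⇒ L
(8,0): the only move is to (7,0)(W), a W ⇒ L
Every other cell has at least one move into one of the L cells above, so it is W.
The starting position (9,0) is W: Player 1 should move to (8,0), handing over an L position.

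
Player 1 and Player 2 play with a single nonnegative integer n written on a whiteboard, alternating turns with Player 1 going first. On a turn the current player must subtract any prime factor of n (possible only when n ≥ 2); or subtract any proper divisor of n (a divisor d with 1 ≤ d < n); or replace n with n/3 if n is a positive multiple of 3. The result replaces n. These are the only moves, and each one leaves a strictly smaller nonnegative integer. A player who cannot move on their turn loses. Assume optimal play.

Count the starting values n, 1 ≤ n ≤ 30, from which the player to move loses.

Positions with no move are L. A position that does have a move is losing for the player to move precisely when every available move leads to a winning position for the opponent. Fill in the labels:
n=0: no move → L
n=1: no move → L
n=2: reaches L-position 0 → W
n=3: reaches L-position 0 → W
n=4: only reaches 2(W), 3(W), all W → L
n=5: reaches L-position 0 → W
n=6: reaches L-position 4 → W
n=7: reaches L-position 0 → W
n=8: reaches L-position 4 → W
n=9: only reaches 3(W), 6(W), 8(W), all W → L
n=10: reaches L-position 9 → W
n=11: reaches L-position 0 → W
n=12: reaches L-position 4 → W
n=13: reaches L-position 0 → W
n=14: only reaches 7(W), 12(W), 13(W), all W → L
n=15: reaches L-position 14 → W
n=16: reaches L-position 14 → W
n=17: reaches L-position 0 → W
n=18: reaches L-position 9 → W
n=19: reaches L-position 0 → W
n=20: only reaches 10(W), 15(W), 16(W), 18(W), 19(W), all W → L
n=21: reaches L-position 14 → W
n=22: reaches L-position 20 → W
n=23: reaches L-position 0 → W
n=24: reaches L-position 20 → W
n=25: reaches L-position 20 → W
n=26: only reaches 13(W), 24(W), 25(W), all W → L
n=27: reaches L-position 9 → W
n=28: reaches L-position 14 → W
n=29: reaches L-position 0 → W
n=30: reaches L-position 20 → W
L entries with 1 ≤ n ≤ 30 (n=0 is outside the asked range and is not counted): n = 1, 4, 9, 14, 20, 26; that makes 6.

6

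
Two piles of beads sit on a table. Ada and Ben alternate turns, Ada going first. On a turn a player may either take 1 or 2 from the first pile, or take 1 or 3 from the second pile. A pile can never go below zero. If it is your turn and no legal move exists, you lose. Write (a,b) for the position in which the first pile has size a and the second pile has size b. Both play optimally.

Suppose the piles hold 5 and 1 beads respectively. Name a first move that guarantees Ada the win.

Move to (4,1).

Build the W/L table. Terminal = L. A non-terminal position is W if it has a move to some L; otherwise it is L.
No move ever increases a pile, so every position that can arise here has a ≤ 5 and b ≤ 1; it is enough to label the cells with 0 ≤ a ≤ 5 and 0 ≤ b ≤ 1.
Every move lowers a or b (never raises either), so fill the grid row by row in increasing a, and left to right within a row: each cell's successors are then already labelled.
      b=0  b=1
a=0:    L    W
a=1:    W    L
a=2:    W    W
a=3:    L    W
a=4:    W    L
a=5:    W    W
Cells with no legal move (terminal, hence L): (0,0).
The remaining L cells, each justified by listing all of its moves:
(1,1): moves to (0,1)(W), (1,0)(W); every one is W ⇒ L
(3,0): moves to (2,0)(W), (1,0)(W); every one is W ⇒ L
(4,1): moves to (3,1)(W), (2,1)(W), (4,0)(W); every one is W ⇒ L
Every other cell has at least one move into one of the L cells above, so it is W.
From (5,1), the L positions reachable in one move are: (4,1).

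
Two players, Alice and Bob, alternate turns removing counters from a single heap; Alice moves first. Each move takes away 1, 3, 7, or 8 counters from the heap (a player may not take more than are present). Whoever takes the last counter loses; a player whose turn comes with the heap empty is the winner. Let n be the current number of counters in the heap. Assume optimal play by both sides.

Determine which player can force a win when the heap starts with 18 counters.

Build the W/L table. Terminal = W. A non-terminal position is W if it has a move to some L; otherwise it is L.
n=0: no move; the opponent has just taken the last counter and therefore loses → W
n=1: L (sole option 0(W) is W)
n=2: W (go to 1, an L position)
n=3: L (options 2(W), 0(W) are all W)
n=4: W (go to 3, an L position)
n=5: L (options 4(W), 2(W) are all W)
n=6: W (go to 5, an L position)
n=7: L (options 6(W), 4(W), 0(W) are all W)
n=8: W (go to 7, an L position)
n=9: W (go to 1, an L position)
n=10: W (go to 7, an L position)
n=11: W (go to 3, an L position)
n=12: W (go to 5, an L position)
n=13: W (go to 5, an L position)
n=14: W (go to 7, an L position)
n=15: W (go to 7, an L position)
n=16: L (options 15(W), 13(W), 9(W), 8(W) are all W)
n=17: W (go to 16, an L position)
n=18: L (options 17(W), 15(W), 11(W), 10(W) are all W)
The starting position 18 is L: whatever Alice does, the opponent receives a W position.

Bob wins.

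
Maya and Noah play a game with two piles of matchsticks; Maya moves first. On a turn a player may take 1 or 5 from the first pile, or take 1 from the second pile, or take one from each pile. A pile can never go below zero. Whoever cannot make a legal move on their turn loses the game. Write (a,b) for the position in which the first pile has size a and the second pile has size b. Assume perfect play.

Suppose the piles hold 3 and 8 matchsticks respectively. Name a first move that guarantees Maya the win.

Use the standard recursion: the mover loses at a terminal position; elsewhere, the mover wins exactly when some move hands the opponent an L position.
No move ever increases a pile, so every position that can arise here has a ≤ 3 and b ≤ 8; it is enough to label the cells with 0 ≤ a ≤ 3 and 0 ≤ b ≤ 8.
Every move lowers a or b (never raises either), so fill the grid row by row in increasing a, and left to right within a row: each cell's successors are then already labelled.
      b=0  b=1  b=2  b=3  b=4  b=5  b=6  b=7  b=8
a=0:    L    W    L    W    L    W    L    W    L
a=1:    W    W    W    W    W    W    W    W    W
a=2:    L    W    L    W    L    W    L    W    L
a=3:    W    W    W    W    W    W    W    W    W
Cells with no legal move (terminal, hence L): (0,0).
The remaining L cells, each justified by listing all of its moves:
(0,2): the only move is to (0,1)(W), a W ⇒ L
(0,4): the only move is to (0,3)(W), a W ⇒ L
(0,6): the only move is to (0,5)(W), a W ⇒ L
(0,8): the only move is to (0,7)(W), a W ⇒ L
(2,0): the only move is to (1,0)(W), a W ⇒ L
(2,2): moves to (1,2)(W), (2,1)(W), (1,1)(W); every one is W ⇒ L
(2,4): moves to (1,4)(W), (2,3)(W), (1,3)(W); every one is W ⇒ L
(2,6): moves to (1,6)(W), (2,5)(W), (1,5)(W); every one is W ⇒ L
(2,8): moves to (1,8)(W), (2,7)(W), (1,7)(W); every one is W ⇒ L
Every other cell has at least one move into one of the L cells above, so it is W.
From (3,8), the L positions reachable in one move are: (2,8).

Move to (2,8).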